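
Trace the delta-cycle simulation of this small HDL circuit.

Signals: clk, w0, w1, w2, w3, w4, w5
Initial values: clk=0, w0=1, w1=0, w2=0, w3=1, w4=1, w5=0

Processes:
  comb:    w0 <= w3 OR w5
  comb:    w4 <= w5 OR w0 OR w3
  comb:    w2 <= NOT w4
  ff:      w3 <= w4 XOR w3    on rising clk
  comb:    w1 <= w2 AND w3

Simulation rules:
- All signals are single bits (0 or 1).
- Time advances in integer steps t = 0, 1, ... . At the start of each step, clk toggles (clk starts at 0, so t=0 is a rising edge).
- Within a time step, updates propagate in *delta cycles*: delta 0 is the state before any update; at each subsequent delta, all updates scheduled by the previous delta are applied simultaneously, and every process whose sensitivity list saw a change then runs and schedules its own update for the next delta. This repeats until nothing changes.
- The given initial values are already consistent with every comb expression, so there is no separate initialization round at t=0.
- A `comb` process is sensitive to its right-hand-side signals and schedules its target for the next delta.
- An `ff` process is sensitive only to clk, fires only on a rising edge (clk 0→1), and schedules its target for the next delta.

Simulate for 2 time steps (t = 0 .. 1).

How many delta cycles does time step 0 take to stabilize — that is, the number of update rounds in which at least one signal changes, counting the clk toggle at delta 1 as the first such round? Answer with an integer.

[bits: w0,w3,w4,clk,w2,w5,w1]
t=0: Δ0=1110000 Δ1=1111000 Δ2=1011000 Δ3=0011000 Δ4=0001000 Δ5=0001100 | 5Δ
t=1: Δ0=0001100 Δ1=0000100 | 1Δ

5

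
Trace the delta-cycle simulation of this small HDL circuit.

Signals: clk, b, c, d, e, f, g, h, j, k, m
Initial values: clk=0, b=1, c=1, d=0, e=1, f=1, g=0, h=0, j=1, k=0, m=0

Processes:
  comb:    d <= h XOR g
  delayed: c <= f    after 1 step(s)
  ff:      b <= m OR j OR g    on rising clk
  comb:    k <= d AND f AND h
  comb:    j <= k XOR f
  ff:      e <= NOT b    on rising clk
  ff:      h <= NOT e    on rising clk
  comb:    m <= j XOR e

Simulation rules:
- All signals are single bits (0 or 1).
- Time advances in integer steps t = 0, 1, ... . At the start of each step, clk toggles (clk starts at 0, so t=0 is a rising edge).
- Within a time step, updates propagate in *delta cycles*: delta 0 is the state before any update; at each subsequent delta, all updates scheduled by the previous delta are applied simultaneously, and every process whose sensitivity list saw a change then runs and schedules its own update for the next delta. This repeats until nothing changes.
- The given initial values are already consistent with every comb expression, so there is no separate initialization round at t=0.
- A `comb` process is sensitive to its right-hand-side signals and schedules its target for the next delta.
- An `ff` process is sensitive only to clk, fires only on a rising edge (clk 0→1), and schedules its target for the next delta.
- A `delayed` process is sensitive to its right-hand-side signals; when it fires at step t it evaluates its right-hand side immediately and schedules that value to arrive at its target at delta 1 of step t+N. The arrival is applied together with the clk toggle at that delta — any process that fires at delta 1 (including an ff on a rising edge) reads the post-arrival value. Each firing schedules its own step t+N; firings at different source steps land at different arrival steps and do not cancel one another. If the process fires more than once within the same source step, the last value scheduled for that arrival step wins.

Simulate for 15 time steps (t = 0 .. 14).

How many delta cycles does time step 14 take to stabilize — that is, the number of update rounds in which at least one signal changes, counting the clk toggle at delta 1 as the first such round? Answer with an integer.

2

t=0 Δ0: j=1 d=0 c=1 b=1 e=1 k=0 f=1 m=0 g=0 clk=0 h=0
  Δ1: clk:0→1
  Δ2: e:1→0
  Δ3: m:0→1
  (3Δ to stable)
t=1 Δ0: j=1 d=0 c=1 b=1 e=0 k=0 f=1 m=1 g=0 clk=1 h=0
  Δ1: clk:1→0
  (1Δ to stable)
t=2 Δ0: j=1 d=0 c=1 b=1 e=0 k=0 f=1 m=1 g=0 clk=0 h=0
  Δ1: clk:0→1
  Δ2: h:0→1
  Δ3: d:0→1
  Δ4: k:0→1
  Δ5: j:1→0
  Δ6: m:1→0
  (6Δ to stable)
t=3 Δ0: j=0 d=1 c=1 b=1 e=0 k=1 f=1 m=0 g=0 clk=1 h=1
  Δ1: clk:1→0
  (1Δ to stable)
t=4 Δ0: j=0 d=1 c=1 b=1 e=0 k=1 f=1 m=0 g=0 clk=0 h=1
  Δ1: clk:0→1
  Δ2: b:1→0
  (2Δ to stable)
t=5 Δ0: j=0 d=1 c=1 b=0 e=0 k=1 f=1 m=0 g=0 clk=1 h=1
  Δ1: clk:1→0
  (1Δ to stable)
t=6 Δ0: j=0 d=1 c=1 b=0 e=0 k=1 f=1 m=0 g=0 clk=0 h=1
  Δ1: clk:0→1
  Δ2: e:0→1
  Δ3: m:0→1
  (3Δ to stable)
t=7 Δ0: j=0 d=1 c=1 b=0 e=1 k=1 f=1 m=1 g=0 clk=1 h=1
  Δ1: clk:1→0
  (1Δ to stable)
t=8 Δ0: j=0 d=1 c=1 b=0 e=1 k=1 f=1 m=1 g=0 clk=0 h=1
  Δ1: clk:0→1
  Δ2: b:0→1, h:1→0
  Δ3: d:1→0, k:1→0
  Δ4: j:0→1
  Δ5: m:1→0
  (5Δ to stable)
t=9 Δ0: j=1 d=0 c=1 b=1 e=1 k=0 f=1 m=0 g=0 clk=1 h=0
  Δ1: clk:1→0
  (1Δ to stable)
t=10 Δ0: j=1 d=0 c=1 b=1 e=1 k=0 f=1 m=0 g=0 clk=0 h=0
  Δ1: clk:0→1
  Δ2: e:1→0
  Δ3: m:0→1
  (3Δ to stable)
t=11 Δ0: j=1 d=0 c=1 b=1 e=0 k=0 f=1 m=1 g=0 clk=1 h=0
  Δ1: clk:1→0
  (1Δ to stable)
t=12 Δ0: j=1 d=0 c=1 b=1 e=0 k=0 f=1 m=1 g=0 clk=0 h=0
  Δ1: clk:0→1
  Δ2: h:0→1
  Δ3: d:0→1
  Δ4: k:0→1
  Δ5: j:1→0
  Δ6: m:1→0
  (6Δ to stable)
t=13 Δ0: j=0 d=1 c=1 b=1 e=0 k=1 f=1 m=0 g=0 clk=1 h=1
  Δ1: clk:1→0
  (1Δ to stable)
t=14 Δ0: j=0 d=1 c=1 b=1 e=0 k=1 f=1 m=0 g=0 clk=0 h=1
  Δ1: clk:0→1
  Δ2: b:1→0
  (2Δ to stable)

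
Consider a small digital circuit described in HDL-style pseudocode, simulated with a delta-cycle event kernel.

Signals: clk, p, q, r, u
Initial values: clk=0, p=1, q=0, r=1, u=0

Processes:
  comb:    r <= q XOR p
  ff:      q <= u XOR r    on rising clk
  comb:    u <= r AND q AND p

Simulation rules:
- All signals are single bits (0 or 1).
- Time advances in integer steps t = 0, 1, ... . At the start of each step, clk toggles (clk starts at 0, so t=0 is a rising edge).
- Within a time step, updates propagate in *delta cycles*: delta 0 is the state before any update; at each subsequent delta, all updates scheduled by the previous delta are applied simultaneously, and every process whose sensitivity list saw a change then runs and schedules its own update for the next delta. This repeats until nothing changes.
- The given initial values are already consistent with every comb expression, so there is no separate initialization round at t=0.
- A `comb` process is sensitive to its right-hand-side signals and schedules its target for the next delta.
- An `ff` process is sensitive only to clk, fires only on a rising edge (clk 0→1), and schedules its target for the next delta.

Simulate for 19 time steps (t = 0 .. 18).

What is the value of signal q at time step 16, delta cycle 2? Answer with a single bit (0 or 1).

1

[bits: q,p,r,clk,u]
t=0: Δ0=01100 Δ1=01110 Δ2=11110 Δ3=11011 Δ4=11010 | 4Δ
t=1: Δ0=11010 Δ1=11000 | 1Δ
t=2: Δ0=11000 Δ1=11010 Δ2=01010 Δ3=01110 | 3Δ
t=3: Δ0=01110 Δ1=01100 | 1Δ
t=4: Δ0=01100 Δ1=01110 Δ2=11110 Δ3=11011 Δ4=11010 | 4Δ
t=5: Δ0=11010 Δ1=11000 | 1Δ
t=6: Δ0=11000 Δ1=11010 Δ2=01010 Δ3=01110 | 3Δ
t=7: Δ0=01110 Δ1=01100 | 1Δ
t=8: Δ0=01100 Δ1=01110 Δ2=11110 Δ3=11011 Δ4=11010 | 4Δ
t=9: Δ0=11010 Δ1=11000 | 1Δ
t=10: Δ0=11000 Δ1=11010 Δ2=01010 Δ3=01110 | 3Δ
t=11: Δ0=01110 Δ1=01100 | 1Δ
t=12: Δ0=01100 Δ1=01110 Δ2=11110 Δ3=11011 Δ4=11010 | 4Δ
t=13: Δ0=11010 Δ1=11000 | 1Δ
t=14: Δ0=11000 Δ1=11010 Δ2=01010 Δ3=01110 | 3Δ
t=15: Δ0=01110 Δ1=01100 | 1Δ
t=16: Δ0=01100 Δ1=01110 Δ2=11110 Δ3=11011 Δ4=11010 | 4Δ
t=17: Δ0=11010 Δ1=11000 | 1Δ
t=18: Δ0=11000 Δ1=11010 Δ2=01010 Δ3=01110 | 3Δ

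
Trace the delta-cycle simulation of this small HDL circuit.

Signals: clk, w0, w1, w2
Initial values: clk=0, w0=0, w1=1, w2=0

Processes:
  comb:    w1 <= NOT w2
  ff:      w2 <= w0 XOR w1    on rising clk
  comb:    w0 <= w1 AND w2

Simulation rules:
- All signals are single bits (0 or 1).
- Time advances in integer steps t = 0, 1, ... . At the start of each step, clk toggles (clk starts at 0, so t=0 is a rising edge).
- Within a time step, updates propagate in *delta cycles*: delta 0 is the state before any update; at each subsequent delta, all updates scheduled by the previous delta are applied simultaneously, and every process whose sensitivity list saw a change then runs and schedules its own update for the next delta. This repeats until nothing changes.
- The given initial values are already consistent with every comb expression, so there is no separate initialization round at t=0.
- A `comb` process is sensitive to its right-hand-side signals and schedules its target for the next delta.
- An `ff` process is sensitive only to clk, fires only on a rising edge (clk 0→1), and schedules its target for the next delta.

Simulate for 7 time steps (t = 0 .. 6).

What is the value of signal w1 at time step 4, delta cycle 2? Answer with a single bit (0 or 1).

1

t=0 Δ0: clk=0 w1=1 w0=0 w2=0
  Δ1: clk:0→1
  Δ2: w2:0→1
  Δ3: w1:1→0, w0:0→1
  Δ4: w0:1→0
  (4Δ to stable)
t=1 Δ0: clk=1 w1=0 w0=0 w2=1
  Δ1: clk:1→0
  (1Δ to stable)
t=2 Δ0: clk=0 w1=0 w0=0 w2=1
  Δ1: clk:0→1
  Δ2: w2:1→0
  Δ3: w1:0→1
  (3Δ to stable)
t=3 Δ0: clk=1 w1=1 w0=0 w2=0
  Δ1: clk:1→0
  (1Δ to stable)
t=4 Δ0: clk=0 w1=1 w0=0 w2=0
  Δ1: clk:0→1
  Δ2: w2:0→1
  Δ3: w1:1→0, w0:0→1
  Δ4: w0:1→0
  (4Δ to stable)
t=5 Δ0: clk=1 w1=0 w0=0 w2=1
  Δ1: clk:1→0
  (1Δ to stable)
t=6 Δ0: clk=0 w1=0 w0=0 w2=1
  Δ1: clk:0→1
  Δ2: w2:1→0
  Δ3: w1:0→1
  (3Δ to stable)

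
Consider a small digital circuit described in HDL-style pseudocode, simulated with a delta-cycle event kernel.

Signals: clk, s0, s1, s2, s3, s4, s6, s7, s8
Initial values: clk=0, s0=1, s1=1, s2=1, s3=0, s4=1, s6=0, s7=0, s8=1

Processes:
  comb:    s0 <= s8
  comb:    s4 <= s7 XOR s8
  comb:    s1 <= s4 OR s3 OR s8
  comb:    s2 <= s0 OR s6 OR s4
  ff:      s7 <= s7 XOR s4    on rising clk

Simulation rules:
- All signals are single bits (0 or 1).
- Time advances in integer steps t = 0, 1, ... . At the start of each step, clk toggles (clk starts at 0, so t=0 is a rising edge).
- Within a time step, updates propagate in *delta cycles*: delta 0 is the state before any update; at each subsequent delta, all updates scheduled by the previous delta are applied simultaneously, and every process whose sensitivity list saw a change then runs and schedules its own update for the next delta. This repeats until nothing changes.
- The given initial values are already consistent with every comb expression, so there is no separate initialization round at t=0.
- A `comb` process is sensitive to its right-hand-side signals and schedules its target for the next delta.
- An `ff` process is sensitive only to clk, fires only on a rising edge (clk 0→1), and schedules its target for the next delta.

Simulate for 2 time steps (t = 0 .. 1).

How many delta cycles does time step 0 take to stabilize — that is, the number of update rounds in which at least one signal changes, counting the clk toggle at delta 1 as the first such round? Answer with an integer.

t0.Δ0 s4=1 s8=1 s0=1 s3=0 s2=1 s7=0 s1=1 clk=0 s6=0
t0.Δ1 s4=1 s8=1 s0=1 s3=0 s2=1 s7=0 s1=1 clk=1 s6=0
t0.Δ2 s4=1 s8=1 s0=1 s3=0 s2=1 s7=1 s1=1 clk=1 s6=0
t0.Δ3 s4=0 s8=1 s0=1 s3=0 s2=1 s7=1 s1=1 clk=1 s6=0
t1.Δ0 s4=0 s8=1 s0=1 s3=0 s2=1 s7=1 s1=1 clk=1 s6=0
t1.Δ1 s4=0 s8=1 s0=1 s3=0 s2=1 s7=1 s1=1 clk=0 s6=0

3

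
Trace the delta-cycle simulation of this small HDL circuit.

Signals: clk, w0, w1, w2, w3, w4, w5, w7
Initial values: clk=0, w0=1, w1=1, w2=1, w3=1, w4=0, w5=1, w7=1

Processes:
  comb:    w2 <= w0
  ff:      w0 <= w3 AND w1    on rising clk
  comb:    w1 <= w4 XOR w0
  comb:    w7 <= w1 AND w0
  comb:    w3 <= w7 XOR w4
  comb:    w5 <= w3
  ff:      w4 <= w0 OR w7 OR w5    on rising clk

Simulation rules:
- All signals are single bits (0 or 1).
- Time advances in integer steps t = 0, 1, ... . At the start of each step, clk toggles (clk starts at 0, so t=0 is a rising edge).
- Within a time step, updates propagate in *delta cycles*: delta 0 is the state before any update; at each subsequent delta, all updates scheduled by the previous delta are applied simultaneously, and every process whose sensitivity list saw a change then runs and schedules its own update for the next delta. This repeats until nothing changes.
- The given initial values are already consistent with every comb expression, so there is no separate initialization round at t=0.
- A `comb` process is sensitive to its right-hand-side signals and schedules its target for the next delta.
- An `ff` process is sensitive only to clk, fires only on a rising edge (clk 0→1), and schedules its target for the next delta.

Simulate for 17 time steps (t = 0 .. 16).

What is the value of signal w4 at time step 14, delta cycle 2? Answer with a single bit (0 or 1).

1

t0.Δ0 w1=1 w5=1 w0=1 clk=0 w7=1 w3=1 w4=0 w2=1
t0.Δ1 w1=1 w5=1 w0=1 clk=1 w7=1 w3=1 w4=0 w2=1
t0.Δ2 w1=1 w5=1 w0=1 clk=1 w7=1 w3=1 w4=1 w2=1
t0.Δ3 w1=0 w5=1 w0=1 clk=1 w7=1 w3=0 w4=1 w2=1
t0.Δ4 w1=0 w5=0 w0=1 clk=1 w7=0 w3=0 w4=1 w2=1
t0.Δ5 w1=0 w5=0 w0=1 clk=1 w7=0 w3=1 w4=1 w2=1
t0.Δ6 w1=0 w5=1 w0=1 clk=1 w7=0 w3=1 w4=1 w2=1
t1.Δ0 w1=0 w5=1 w0=1 clk=1 w7=0 w3=1 w4=1 w2=1
t1.Δ1 w1=0 w5=1 w0=1 clk=0 w7=0 w3=1 w4=1 w2=1
t2.Δ0 w1=0 w5=1 w0=1 clk=0 w7=0 w3=1 w4=1 w2=1
t2.Δ1 w1=0 w5=1 w0=1 clk=1 w7=0 w3=1 w4=1 w2=1
t2.Δ2 w1=0 w5=1 w0=0 clk=1 w7=0 w3=1 w4=1 w2=1
t2.Δ3 w1=1 w5=1 w0=0 clk=1 w7=0 w3=1 w4=1 w2=0
t3.Δ0 w1=1 w5=1 w0=0 clk=1 w7=0 w3=1 w4=1 w2=0
t3.Δ1 w1=1 w5=1 w0=0 clk=0 w7=0 w3=1 w4=1 w2=0
t4.Δ0 w1=1 w5=1 w0=0 clk=0 w7=0 w3=1 w4=1 w2=0
t4.Δ1 w1=1 w5=1 w0=0 clk=1 w7=0 w3=1 w4=1 w2=0
t4.Δ2 w1=1 w5=1 w0=1 clk=1 w7=0 w3=1 w4=1 w2=0
t4.Δ3 w1=0 w5=1 w0=1 clk=1 w7=1 w3=1 w4=1 w2=1
t4.Δ4 w1=0 w5=1 w0=1 clk=1 w7=0 w3=0 w4=1 w2=1
t4.Δ5 w1=0 w5=0 w0=1 clk=1 w7=0 w3=1 w4=1 w2=1
t4.Δ6 w1=0 w5=1 w0=1 clk=1 w7=0 w3=1 w4=1 w2=1
t5.Δ0 w1=0 w5=1 w0=1 clk=1 w7=0 w3=1 w4=1 w2=1
t5.Δ1 w1=0 w5=1 w0=1 clk=0 w7=0 w3=1 w4=1 w2=1
t6.Δ0 w1=0 w5=1 w0=1 clk=0 w7=0 w3=1 w4=1 w2=1
t6.Δ1 w1=0 w5=1 w0=1 clk=1 w7=0 w3=1 w4=1 w2=1
t6.Δ2 w1=0 w5=1 w0=0 clk=1 w7=0 w3=1 w4=1 w2=1
t6.Δ3 w1=1 w5=1 w0=0 clk=1 w7=0 w3=1 w4=1 w2=0
t7.Δ0 w1=1 w5=1 w0=0 clk=1 w7=0 w3=1 w4=1 w2=0
t7.Δ1 w1=1 w5=1 w0=0 clk=0 w7=0 w3=1 w4=1 w2=0
t8.Δ0 w1=1 w5=1 w0=0 clk=0 w7=0 w3=1 w4=1 w2=0
t8.Δ1 w1=1 w5=1 w0=0 clk=1 w7=0 w3=1 w4=1 w2=0
t8.Δ2 w1=1 w5=1 w0=1 clk=1 w7=0 w3=1 w4=1 w2=0
t8.Δ3 w1=0 w5=1 w0=1 clk=1 w7=1 w3=1 w4=1 w2=1
t8.Δ4 w1=0 w5=1 w0=1 clk=1 w7=0 w3=0 w4=1 w2=1
t8.Δ5 w1=0 w5=0 w0=1 clk=1 w7=0 w3=1 w4=1 w2=1
t8.Δ6 w1=0 w5=1 w0=1 clk=1 w7=0 w3=1 w4=1 w2=1
t9.Δ0 w1=0 w5=1 w0=1 clk=1 w7=0 w3=1 w4=1 w2=1
t9.Δ1 w1=0 w5=1 w0=1 clk=0 w7=0 w3=1 w4=1 w2=1
t10.Δ0 w1=0 w5=1 w0=1 clk=0 w7=0 w3=1 w4=1 w2=1
t10.Δ1 w1=0 w5=1 w0=1 clk=1 w7=0 w3=1 w4=1 w2=1
t10.Δ2 w1=0 w5=1 w0=0 clk=1 w7=0 w3=1 w4=1 w2=1
t10.Δ3 w1=1 w5=1 w0=0 clk=1 w7=0 w3=1 w4=1 w2=0
t11.Δ0 w1=1 w5=1 w0=0 clk=1 w7=0 w3=1 w4=1 w2=0
t11.Δ1 w1=1 w5=1 w0=0 clk=0 w7=0 w3=1 w4=1 w2=0
t12.Δ0 w1=1 w5=1 w0=0 clk=0 w7=0 w3=1 w4=1 w2=0
t12.Δ1 w1=1 w5=1 w0=0 clk=1 w7=0 w3=1 w4=1 w2=0
t12.Δ2 w1=1 w5=1 w0=1 clk=1 w7=0 w3=1 w4=1 w2=0
t12.Δ3 w1=0 w5=1 w0=1 clk=1 w7=1 w3=1 w4=1 w2=1
t12.Δ4 w1=0 w5=1 w0=1 clk=1 w7=0 w3=0 w4=1 w2=1
t12.Δ5 w1=0 w5=0 w0=1 clk=1 w7=0 w3=1 w4=1 w2=1
t12.Δ6 w1=0 w5=1 w0=1 clk=1 w7=0 w3=1 w4=1 w2=1
t13.Δ0 w1=0 w5=1 w0=1 clk=1 w7=0 w3=1 w4=1 w2=1
t13.Δ1 w1=0 w5=1 w0=1 clk=0 w7=0 w3=1 w4=1 w2=1
t14.Δ0 w1=0 w5=1 w0=1 clk=0 w7=0 w3=1 w4=1 w2=1
t14.Δ1 w1=0 w5=1 w0=1 clk=1 w7=0 w3=1 w4=1 w2=1
t14.Δ2 w1=0 w5=1 w0=0 clk=1 w7=0 w3=1 w4=1 w2=1
t14.Δ3 w1=1 w5=1 w0=0 clk=1 w7=0 w3=1 w4=1 w2=0
t15.Δ0 w1=1 w5=1 w0=0 clk=1 w7=0 w3=1 w4=1 w2=0
t15.Δ1 w1=1 w5=1 w0=0 clk=0 w7=0 w3=1 w4=1 w2=0
t16.Δ0 w1=1 w5=1 w0=0 clk=0 w7=0 w3=1 w4=1 w2=0
t16.Δ1 w1=1 w5=1 w0=0 clk=1 w7=0 w3=1 w4=1 w2=0
t16.Δ2 w1=1 w5=1 w0=1 clk=1 w7=0 w3=1 w4=1 w2=0
t16.Δ3 w1=0 w5=1 w0=1 clk=1 w7=1 w3=1 w4=1 w2=1
t16.Δ4 w1=0 w5=1 w0=1 clk=1 w7=0 w3=0 w4=1 w2=1
t16.Δ5 w1=0 w5=0 w0=1 clk=1 w7=0 w3=1 w4=1 w2=1
t16.Δ6 w1=0 w5=1 w0=1 clk=1 w7=0 w3=1 w4=1 w2=1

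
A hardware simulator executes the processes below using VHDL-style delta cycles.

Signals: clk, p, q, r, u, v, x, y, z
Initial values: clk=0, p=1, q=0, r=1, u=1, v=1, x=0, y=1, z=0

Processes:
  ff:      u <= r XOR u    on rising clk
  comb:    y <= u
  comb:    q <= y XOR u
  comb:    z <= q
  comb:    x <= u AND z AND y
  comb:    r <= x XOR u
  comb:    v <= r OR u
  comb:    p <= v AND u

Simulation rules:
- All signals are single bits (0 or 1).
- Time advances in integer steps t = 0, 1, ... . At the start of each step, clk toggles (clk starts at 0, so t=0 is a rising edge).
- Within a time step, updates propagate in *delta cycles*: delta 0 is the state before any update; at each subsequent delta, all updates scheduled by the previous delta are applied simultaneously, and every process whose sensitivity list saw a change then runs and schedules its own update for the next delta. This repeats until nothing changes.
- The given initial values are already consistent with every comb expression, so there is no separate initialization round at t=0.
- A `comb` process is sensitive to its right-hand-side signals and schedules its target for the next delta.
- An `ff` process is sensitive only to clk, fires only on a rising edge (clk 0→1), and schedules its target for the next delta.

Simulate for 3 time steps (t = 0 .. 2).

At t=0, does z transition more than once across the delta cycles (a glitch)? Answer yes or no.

yes

[bits: u,r,p,z,v,clk,x,y,q]
t=0: Δ0=111010010 Δ1=111011010 Δ2=011011010 Δ3=000011001 Δ4=000101000 Δ5=000001000 | 5Δ
t=1: Δ0=000001000 Δ1=000000000 | 1Δ
t=2: Δ0=000000000 Δ1=000001000 | 1Δ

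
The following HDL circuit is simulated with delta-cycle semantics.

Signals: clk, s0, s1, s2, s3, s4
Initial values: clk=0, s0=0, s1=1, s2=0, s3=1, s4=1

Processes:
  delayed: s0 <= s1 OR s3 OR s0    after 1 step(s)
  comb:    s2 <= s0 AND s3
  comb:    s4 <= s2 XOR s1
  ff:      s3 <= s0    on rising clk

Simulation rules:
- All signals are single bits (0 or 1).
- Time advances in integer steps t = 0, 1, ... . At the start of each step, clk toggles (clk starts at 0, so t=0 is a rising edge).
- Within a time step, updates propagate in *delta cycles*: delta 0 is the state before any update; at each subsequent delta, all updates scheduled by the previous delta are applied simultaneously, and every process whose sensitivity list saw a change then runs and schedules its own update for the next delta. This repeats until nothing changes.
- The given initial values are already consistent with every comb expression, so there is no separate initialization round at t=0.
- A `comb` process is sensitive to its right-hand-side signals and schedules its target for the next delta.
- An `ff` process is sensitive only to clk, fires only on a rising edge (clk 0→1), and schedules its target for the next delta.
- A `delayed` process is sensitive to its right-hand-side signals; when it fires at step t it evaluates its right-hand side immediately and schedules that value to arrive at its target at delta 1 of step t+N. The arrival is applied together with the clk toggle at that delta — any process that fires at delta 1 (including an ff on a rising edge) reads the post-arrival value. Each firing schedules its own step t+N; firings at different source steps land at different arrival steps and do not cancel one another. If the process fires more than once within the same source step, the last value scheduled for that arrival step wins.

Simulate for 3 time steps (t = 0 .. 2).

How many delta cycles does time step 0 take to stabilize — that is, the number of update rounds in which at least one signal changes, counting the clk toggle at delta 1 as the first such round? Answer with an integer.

[bits: clk,s1,s3,s0,s2,s4]
t=0: Δ0=011001 Δ1=111001 Δ2=110001 | 2Δ
t=1: Δ0=110001 Δ1=010101 | 1Δ
t=2: Δ0=010101 Δ1=110101 Δ2=111101 Δ3=111111 Δ4=111110 | 4Δ

2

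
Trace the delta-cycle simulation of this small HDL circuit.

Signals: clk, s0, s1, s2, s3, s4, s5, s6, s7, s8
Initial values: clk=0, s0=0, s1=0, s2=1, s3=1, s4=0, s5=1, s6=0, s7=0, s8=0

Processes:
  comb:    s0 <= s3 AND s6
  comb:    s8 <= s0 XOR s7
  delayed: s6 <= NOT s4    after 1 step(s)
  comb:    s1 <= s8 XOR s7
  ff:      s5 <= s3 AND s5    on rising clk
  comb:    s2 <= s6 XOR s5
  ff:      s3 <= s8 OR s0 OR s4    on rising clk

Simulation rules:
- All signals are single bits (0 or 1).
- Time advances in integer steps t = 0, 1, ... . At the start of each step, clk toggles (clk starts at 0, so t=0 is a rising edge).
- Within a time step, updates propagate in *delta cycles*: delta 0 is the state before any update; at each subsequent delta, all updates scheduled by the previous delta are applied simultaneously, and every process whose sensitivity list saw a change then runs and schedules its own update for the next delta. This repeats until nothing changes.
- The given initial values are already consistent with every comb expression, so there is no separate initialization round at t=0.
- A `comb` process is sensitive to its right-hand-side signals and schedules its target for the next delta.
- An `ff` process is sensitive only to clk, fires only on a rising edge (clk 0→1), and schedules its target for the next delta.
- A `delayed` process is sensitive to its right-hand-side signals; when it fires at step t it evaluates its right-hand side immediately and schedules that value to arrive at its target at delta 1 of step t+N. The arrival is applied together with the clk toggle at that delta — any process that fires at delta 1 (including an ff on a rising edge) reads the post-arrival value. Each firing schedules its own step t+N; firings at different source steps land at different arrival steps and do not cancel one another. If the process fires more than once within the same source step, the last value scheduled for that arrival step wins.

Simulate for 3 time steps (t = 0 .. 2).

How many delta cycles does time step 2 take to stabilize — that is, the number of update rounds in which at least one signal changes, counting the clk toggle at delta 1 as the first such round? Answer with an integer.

3

t=0 Δ0: s7=0 s1=0 s2=1 s8=0 clk=0 s3=1 s0=0 s4=0 s6=0 s5=1
  Δ1: clk:0→1
  Δ2: s3:1→0
  (2Δ to stable)
t=1 Δ0: s7=0 s1=0 s2=1 s8=0 clk=1 s3=0 s0=0 s4=0 s6=0 s5=1
  Δ1: clk:1→0
  (1Δ to stable)
t=2 Δ0: s7=0 s1=0 s2=1 s8=0 clk=0 s3=0 s0=0 s4=0 s6=0 s5=1
  Δ1: clk:0→1
  Δ2: s5:1→0
  Δ3: s2:1→0
  (3Δ to stable)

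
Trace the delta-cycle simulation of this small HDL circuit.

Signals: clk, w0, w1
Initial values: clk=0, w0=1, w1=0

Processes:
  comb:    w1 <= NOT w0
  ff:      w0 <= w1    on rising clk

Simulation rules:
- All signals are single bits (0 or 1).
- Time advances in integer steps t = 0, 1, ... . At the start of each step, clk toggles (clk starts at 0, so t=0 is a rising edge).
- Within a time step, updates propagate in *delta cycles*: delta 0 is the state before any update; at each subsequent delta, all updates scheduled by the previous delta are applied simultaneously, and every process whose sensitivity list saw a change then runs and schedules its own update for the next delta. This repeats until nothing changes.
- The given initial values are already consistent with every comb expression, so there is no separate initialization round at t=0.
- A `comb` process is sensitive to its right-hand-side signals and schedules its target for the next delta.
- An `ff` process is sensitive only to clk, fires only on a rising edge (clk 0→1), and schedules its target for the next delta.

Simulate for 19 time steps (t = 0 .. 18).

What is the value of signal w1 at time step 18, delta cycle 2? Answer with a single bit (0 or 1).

1

[bits: clk,w1,w0]
t=0: Δ0=001 Δ1=101 Δ2=100 Δ3=110 | 3Δ
t=1: Δ0=110 Δ1=010 | 1Δ
t=2: Δ0=010 Δ1=110 Δ2=111 Δ3=101 | 3Δ
t=3: Δ0=101 Δ1=001 | 1Δ
t=4: Δ0=001 Δ1=101 Δ2=100 Δ3=110 | 3Δ
t=5: Δ0=110 Δ1=010 | 1Δ
t=6: Δ0=010 Δ1=110 Δ2=111 Δ3=101 | 3Δ
t=7: Δ0=101 Δ1=001 | 1Δ
t=8: Δ0=001 Δ1=101 Δ2=100 Δ3=110 | 3Δ
t=9: Δ0=110 Δ1=010 | 1Δ
t=10: Δ0=010 Δ1=110 Δ2=111 Δ3=101 | 3Δ
t=11: Δ0=101 Δ1=001 | 1Δ
t=12: Δ0=001 Δ1=101 Δ2=100 Δ3=110 | 3Δ
t=13: Δ0=110 Δ1=010 | 1Δ
t=14: Δ0=010 Δ1=110 Δ2=111 Δ3=101 | 3Δ
t=15: Δ0=101 Δ1=001 | 1Δ
t=16: Δ0=001 Δ1=101 Δ2=100 Δ3=110 | 3Δ
t=17: Δ0=110 Δ1=010 | 1Δ
t=18: Δ0=010 Δ1=110 Δ2=111 Δ3=101 | 3Δ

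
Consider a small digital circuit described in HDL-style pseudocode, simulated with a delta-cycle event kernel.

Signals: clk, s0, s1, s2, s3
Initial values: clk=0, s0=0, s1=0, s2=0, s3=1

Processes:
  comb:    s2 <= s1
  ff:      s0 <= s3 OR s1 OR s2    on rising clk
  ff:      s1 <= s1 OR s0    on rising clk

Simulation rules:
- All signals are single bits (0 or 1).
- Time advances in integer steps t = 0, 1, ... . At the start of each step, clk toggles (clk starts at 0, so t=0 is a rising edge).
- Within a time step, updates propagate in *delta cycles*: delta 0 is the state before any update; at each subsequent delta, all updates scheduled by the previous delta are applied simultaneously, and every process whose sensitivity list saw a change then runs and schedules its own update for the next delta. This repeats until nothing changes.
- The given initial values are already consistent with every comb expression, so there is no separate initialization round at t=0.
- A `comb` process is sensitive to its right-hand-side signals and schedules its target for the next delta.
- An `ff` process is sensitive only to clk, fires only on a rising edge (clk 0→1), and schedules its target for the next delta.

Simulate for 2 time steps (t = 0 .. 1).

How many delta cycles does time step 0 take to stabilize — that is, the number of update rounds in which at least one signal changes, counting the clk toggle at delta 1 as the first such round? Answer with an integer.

2

[bits: s1,s0,clk,s2,s3]
t=0: Δ0=00001 Δ1=00101 Δ2=01101 | 2Δ
t=1: Δ0=01101 Δ1=01001 | 1Δ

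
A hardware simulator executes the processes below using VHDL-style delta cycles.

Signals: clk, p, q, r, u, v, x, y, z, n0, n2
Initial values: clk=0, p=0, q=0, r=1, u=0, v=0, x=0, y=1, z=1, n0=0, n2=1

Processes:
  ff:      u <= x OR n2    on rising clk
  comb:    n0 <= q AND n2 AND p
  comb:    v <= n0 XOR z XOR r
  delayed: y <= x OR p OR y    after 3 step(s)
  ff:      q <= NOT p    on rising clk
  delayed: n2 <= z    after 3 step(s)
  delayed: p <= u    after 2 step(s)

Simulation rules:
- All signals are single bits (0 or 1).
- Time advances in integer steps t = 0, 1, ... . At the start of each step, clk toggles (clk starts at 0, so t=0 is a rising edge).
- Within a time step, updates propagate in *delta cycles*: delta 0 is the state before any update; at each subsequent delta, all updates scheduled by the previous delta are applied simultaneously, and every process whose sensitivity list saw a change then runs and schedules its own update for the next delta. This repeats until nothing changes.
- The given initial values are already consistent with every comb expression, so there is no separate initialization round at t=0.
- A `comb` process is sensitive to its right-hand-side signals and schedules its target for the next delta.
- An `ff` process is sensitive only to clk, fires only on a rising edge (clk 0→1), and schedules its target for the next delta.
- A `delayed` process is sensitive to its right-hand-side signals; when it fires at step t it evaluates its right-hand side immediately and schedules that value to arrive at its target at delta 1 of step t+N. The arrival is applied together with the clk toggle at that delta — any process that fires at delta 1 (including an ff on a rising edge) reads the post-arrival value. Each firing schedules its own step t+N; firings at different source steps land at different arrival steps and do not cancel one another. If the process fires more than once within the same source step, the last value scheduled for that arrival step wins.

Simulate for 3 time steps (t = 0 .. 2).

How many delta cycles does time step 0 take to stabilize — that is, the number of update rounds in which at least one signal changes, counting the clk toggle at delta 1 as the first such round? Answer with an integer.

t0.Δ0 clk=0 u=0 n0=0 y=1 q=0 n2=1 p=0 z=1 x=0 r=1 v=0
t0.Δ1 clk=1 u=0 n0=0 y=1 q=0 n2=1 p=0 z=1 x=0 r=1 v=0
t0.Δ2 clk=1 u=1 n0=0 y=1 q=1 n2=1 p=0 z=1 x=0 r=1 v=0
t1.Δ0 clk=1 u=1 n0=0 y=1 q=1 n2=1 p=0 z=1 x=0 r=1 v=0
t1.Δ1 clk=0 u=1 n0=0 y=1 q=1 n2=1 p=0 z=1 x=0 r=1 v=0
t2.Δ0 clk=0 u=1 n0=0 y=1 q=1 n2=1 p=0 z=1 x=0 r=1 v=0
t2.Δ1 clk=1 u=1 n0=0 y=1 q=1 n2=1 p=1 z=1 x=0 r=1 v=0
t2.Δ2 clk=1 u=1 n0=1 y=1 q=0 n2=1 p=1 z=1 x=0 r=1 v=0
t2.Δ3 clk=1 u=1 n0=0 y=1 q=0 n2=1 p=1 z=1 x=0 r=1 v=1
t2.Δ4 clk=1 u=1 n0=0 y=1 q=0 n2=1 p=1 z=1 x=0 r=1 v=0

2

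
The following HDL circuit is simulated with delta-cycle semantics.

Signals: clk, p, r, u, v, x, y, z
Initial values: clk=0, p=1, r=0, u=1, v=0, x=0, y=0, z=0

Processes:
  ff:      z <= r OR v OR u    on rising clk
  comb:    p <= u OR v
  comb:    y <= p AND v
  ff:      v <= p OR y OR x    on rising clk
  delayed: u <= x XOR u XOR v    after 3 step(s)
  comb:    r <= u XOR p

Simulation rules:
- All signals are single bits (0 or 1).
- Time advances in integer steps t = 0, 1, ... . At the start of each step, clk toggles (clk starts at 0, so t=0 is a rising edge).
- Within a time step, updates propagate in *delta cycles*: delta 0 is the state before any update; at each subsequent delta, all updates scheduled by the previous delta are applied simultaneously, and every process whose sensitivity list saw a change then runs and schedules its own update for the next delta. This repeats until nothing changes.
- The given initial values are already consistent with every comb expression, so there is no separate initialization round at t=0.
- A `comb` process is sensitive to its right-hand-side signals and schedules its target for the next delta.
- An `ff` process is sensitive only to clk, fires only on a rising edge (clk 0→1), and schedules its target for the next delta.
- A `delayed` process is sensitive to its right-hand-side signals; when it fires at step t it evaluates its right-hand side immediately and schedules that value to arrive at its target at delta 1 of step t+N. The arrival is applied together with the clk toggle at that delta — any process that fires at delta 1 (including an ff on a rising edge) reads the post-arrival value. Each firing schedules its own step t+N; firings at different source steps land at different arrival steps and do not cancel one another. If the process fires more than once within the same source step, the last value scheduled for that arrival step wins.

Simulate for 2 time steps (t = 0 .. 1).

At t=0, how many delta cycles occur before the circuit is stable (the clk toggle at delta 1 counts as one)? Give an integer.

3

[bits: y,p,x,z,v,u,clk,r]
t=0: Δ0=01000100 Δ1=01000110 Δ2=01011110 Δ3=11011110 | 3Δ
t=1: Δ0=11011110 Δ1=11011100 | 1Δ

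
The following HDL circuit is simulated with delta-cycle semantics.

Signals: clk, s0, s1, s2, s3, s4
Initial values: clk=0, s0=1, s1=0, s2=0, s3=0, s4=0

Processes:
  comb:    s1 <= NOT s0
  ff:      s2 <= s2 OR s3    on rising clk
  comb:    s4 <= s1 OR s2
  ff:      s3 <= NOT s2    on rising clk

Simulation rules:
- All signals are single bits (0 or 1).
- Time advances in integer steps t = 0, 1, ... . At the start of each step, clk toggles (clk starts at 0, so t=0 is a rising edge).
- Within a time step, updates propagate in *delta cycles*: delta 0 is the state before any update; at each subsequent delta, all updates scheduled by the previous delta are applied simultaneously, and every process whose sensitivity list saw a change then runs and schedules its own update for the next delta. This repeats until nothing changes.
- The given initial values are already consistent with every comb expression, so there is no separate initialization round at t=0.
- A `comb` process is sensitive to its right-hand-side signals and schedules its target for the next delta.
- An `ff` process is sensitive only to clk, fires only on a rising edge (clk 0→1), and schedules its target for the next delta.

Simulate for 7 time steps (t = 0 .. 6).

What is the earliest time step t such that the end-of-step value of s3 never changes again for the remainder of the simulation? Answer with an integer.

4

t=0 Δ0: s4=0 s3=0 s2=0 s0=1 clk=0 s1=0
  Δ1: clk:0→1
  Δ2: s3:0→1
  (2Δ to stable)
t=1 Δ0: s4=0 s3=1 s2=0 s0=1 clk=1 s1=0
  Δ1: clk:1→0
  (1Δ to stable)
t=2 Δ0: s4=0 s3=1 s2=0 s0=1 clk=0 s1=0
  Δ1: clk:0→1
  Δ2: s2:0→1
  Δ3: s4:0→1
  (3Δ to stable)
t=3 Δ0: s4=1 s3=1 s2=1 s0=1 clk=1 s1=0
  Δ1: clk:1→0
  (1Δ to stable)
t=4 Δ0: s4=1 s3=1 s2=1 s0=1 clk=0 s1=0
  Δ1: clk:0→1
  Δ2: s3:1→0
  (2Δ to stable)
t=5 Δ0: s4=1 s3=0 s2=1 s0=1 clk=1 s1=0
  Δ1: clk:1→0
  (1Δ to stable)
t=6 Δ0: s4=1 s3=0 s2=1 s0=1 clk=0 s1=0
  Δ1: clk:0→1
  (1Δ to stable)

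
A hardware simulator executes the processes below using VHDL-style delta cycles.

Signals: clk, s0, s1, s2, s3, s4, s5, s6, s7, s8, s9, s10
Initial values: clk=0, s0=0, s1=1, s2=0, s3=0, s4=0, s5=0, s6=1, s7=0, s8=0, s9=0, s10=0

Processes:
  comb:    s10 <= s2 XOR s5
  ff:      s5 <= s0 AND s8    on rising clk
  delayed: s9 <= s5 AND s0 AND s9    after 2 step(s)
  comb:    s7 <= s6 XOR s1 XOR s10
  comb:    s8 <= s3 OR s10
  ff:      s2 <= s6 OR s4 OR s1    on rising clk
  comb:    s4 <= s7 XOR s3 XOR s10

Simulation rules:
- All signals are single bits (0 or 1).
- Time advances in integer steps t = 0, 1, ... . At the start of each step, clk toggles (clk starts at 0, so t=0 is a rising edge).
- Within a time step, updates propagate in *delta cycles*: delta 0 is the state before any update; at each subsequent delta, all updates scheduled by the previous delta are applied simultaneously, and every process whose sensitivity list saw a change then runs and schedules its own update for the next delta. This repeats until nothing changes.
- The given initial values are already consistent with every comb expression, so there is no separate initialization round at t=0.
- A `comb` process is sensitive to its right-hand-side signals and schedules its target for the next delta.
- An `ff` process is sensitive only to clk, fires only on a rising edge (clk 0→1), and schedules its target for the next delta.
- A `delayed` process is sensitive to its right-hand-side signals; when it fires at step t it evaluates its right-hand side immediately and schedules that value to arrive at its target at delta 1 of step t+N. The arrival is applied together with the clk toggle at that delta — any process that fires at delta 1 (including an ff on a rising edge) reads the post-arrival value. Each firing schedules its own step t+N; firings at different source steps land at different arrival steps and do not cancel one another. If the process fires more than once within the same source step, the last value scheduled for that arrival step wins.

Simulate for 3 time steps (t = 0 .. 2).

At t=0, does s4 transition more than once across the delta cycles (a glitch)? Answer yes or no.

[bits: s5,s1,s4,s6,s9,s10,s2,s3,s7,clk,s8,s0]
t=0: Δ0=010100000000 Δ1=010100000100 Δ2=010100100100 Δ3=010101100100 Δ4=011101101110 Δ5=010101101110 | 5Δ
t=1: Δ0=010101101110 Δ1=010101101010 | 1Δ
t=2: Δ0=010101101010 Δ1=010101101110 | 1Δ

yes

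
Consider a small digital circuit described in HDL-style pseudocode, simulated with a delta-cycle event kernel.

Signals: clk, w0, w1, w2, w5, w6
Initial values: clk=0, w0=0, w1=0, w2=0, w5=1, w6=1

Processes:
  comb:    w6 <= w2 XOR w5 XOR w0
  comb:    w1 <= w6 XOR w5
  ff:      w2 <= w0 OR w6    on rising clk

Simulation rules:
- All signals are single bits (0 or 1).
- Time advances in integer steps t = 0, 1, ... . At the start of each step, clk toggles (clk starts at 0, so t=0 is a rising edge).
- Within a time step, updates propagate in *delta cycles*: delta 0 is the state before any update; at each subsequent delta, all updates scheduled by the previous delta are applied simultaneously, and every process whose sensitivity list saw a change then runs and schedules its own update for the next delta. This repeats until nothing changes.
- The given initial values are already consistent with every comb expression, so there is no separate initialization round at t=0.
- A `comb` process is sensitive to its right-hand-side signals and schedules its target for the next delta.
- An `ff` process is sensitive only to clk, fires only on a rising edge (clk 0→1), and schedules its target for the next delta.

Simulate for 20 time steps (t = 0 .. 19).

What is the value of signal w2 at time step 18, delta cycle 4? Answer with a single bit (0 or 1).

t=0 Δ0: w6=1 w1=0 clk=0 w2=0 w5=1 w0=0
  Δ1: clk:0→1
  Δ2: w2:0→1
  Δ3: w6:1→0
  Δ4: w1:0→1
  (4Δ to stable)
t=1 Δ0: w6=0 w1=1 clk=1 w2=1 w5=1 w0=0
  Δ1: clk:1→0
  (1Δ to stable)
t=2 Δ0: w6=0 w1=1 clk=0 w2=1 w5=1 w0=0
  Δ1: clk:0→1
  Δ2: w2:1→0
  Δ3: w6:0→1
  Δ4: w1:1→0
  (4Δ to stable)
t=3 Δ0: w6=1 w1=0 clk=1 w2=0 w5=1 w0=0
  Δ1: clk:1→0
  (1Δ to stable)
t=4 Δ0: w6=1 w1=0 clk=0 w2=0 w5=1 w0=0
  Δ1: clk:0→1
  Δ2: w2:0→1
  Δ3: w6:1→0
  Δ4: w1:0→1
  (4Δ to stable)
t=5 Δ0: w6=0 w1=1 clk=1 w2=1 w5=1 w0=0
  Δ1: clk:1→0
  (1Δ to stable)
t=6 Δ0: w6=0 w1=1 clk=0 w2=1 w5=1 w0=0
  Δ1: clk:0→1
  Δ2: w2:1→0
  Δ3: w6:0→1
  Δ4: w1:1→0
  (4Δ to stable)
t=7 Δ0: w6=1 w1=0 clk=1 w2=0 w5=1 w0=0
  Δ1: clk:1→0
  (1Δ to stable)
t=8 Δ0: w6=1 w1=0 clk=0 w2=0 w5=1 w0=0
  Δ1: clk:0→1
  Δ2: w2:0→1
  Δ3: w6:1→0
  Δ4: w1:0→1
  (4Δ to stable)
t=9 Δ0: w6=0 w1=1 clk=1 w2=1 w5=1 w0=0
  Δ1: clk:1→0
  (1Δ to stable)
t=10 Δ0: w6=0 w1=1 clk=0 w2=1 w5=1 w0=0
  Δ1: clk:0→1
  Δ2: w2:1→0
  Δ3: w6:0→1
  Δ4: w1:1→0
  (4Δ to stable)
t=11 Δ0: w6=1 w1=0 clk=1 w2=0 w5=1 w0=0
  Δ1: clk:1→0
  (1Δ to stable)
t=12 Δ0: w6=1 w1=0 clk=0 w2=0 w5=1 w0=0
  Δ1: clk:0→1
  Δ2: w2:0→1
  Δ3: w6:1→0
  Δ4: w1:0→1
  (4Δ to stable)
t=13 Δ0: w6=0 w1=1 clk=1 w2=1 w5=1 w0=0
  Δ1: clk:1→0
  (1Δ to stable)
t=14 Δ0: w6=0 w1=1 clk=0 w2=1 w5=1 w0=0
  Δ1: clk:0→1
  Δ2: w2:1→0
  Δ3: w6:0→1
  Δ4: w1:1→0
  (4Δ to stable)
t=15 Δ0: w6=1 w1=0 clk=1 w2=0 w5=1 w0=0
  Δ1: clk:1→0
  (1Δ to stable)
t=16 Δ0: w6=1 w1=0 clk=0 w2=0 w5=1 w0=0
  Δ1: clk:0→1
  Δ2: w2:0→1
  Δ3: w6:1→0
  Δ4: w1:0→1
  (4Δ to stable)
t=17 Δ0: w6=0 w1=1 clk=1 w2=1 w5=1 w0=0
  Δ1: clk:1→0
  (1Δ to stable)
t=18 Δ0: w6=0 w1=1 clk=0 w2=1 w5=1 w0=0
  Δ1: clk:0→1
  Δ2: w2:1→0
  Δ3: w6:0→1
  Δ4: w1:1→0
  (4Δ to stable)
t=19 Δ0: w6=1 w1=0 clk=1 w2=0 w5=1 w0=0
  Δ1: clk:1→0
  (1Δ to stable)

0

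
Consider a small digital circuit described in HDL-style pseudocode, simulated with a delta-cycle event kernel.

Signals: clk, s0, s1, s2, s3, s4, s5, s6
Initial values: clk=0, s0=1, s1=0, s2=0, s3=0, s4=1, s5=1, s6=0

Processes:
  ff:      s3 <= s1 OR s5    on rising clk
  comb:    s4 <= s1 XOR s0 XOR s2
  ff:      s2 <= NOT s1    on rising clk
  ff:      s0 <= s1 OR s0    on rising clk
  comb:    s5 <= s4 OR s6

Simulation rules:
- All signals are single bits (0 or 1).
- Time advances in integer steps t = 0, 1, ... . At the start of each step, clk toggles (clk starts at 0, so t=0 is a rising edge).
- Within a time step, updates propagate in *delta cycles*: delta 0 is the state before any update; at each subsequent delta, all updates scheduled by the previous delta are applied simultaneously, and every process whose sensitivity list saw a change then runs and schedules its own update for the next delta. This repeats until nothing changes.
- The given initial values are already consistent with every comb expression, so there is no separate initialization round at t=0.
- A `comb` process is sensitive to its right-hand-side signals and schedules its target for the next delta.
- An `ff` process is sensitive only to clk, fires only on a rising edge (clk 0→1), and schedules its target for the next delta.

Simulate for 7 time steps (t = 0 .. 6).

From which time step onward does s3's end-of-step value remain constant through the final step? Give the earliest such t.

t0.Δ0 s4=1 clk=0 s6=0 s2=0 s1=0 s0=1 s5=1 s3=0
t0.Δ1 s4=1 clk=1 s6=0 s2=0 s1=0 s0=1 s5=1 s3=0
t0.Δ2 s4=1 clk=1 s6=0 s2=1 s1=0 s0=1 s5=1 s3=1
t0.Δ3 s4=0 clk=1 s6=0 s2=1 s1=0 s0=1 s5=1 s3=1
t0.Δ4 s4=0 clk=1 s6=0 s2=1 s1=0 s0=1 s5=0 s3=1
t1.Δ0 s4=0 clk=1 s6=0 s2=1 s1=0 s0=1 s5=0 s3=1
t1.Δ1 s4=0 clk=0 s6=0 s2=1 s1=0 s0=1 s5=0 s3=1
t2.Δ0 s4=0 clk=0 s6=0 s2=1 s1=0 s0=1 s5=0 s3=1
t2.Δ1 s4=0 clk=1 s6=0 s2=1 s1=0 s0=1 s5=0 s3=1
t2.Δ2 s4=0 clk=1 s6=0 s2=1 s1=0 s0=1 s5=0 s3=0
t3.Δ0 s4=0 clk=1 s6=0 s2=1 s1=0 s0=1 s5=0 s3=0
t3.Δ1 s4=0 clk=0 s6=0 s2=1 s1=0 s0=1 s5=0 s3=0
t4.Δ0 s4=0 clk=0 s6=0 s2=1 s1=0 s0=1 s5=0 s3=0
t4.Δ1 s4=0 clk=1 s6=0 s2=1 s1=0 s0=1 s5=0 s3=0
t5.Δ0 s4=0 clk=1 s6=0 s2=1 s1=0 s0=1 s5=0 s3=0
t5.Δ1 s4=0 clk=0 s6=0 s2=1 s1=0 s0=1 s5=0 s3=0
t6.Δ0 s4=0 clk=0 s6=0 s2=1 s1=0 s0=1 s5=0 s3=0
t6.Δ1 s4=0 clk=1 s6=0 s2=1 s1=0 s0=1 s5=0 s3=0

2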